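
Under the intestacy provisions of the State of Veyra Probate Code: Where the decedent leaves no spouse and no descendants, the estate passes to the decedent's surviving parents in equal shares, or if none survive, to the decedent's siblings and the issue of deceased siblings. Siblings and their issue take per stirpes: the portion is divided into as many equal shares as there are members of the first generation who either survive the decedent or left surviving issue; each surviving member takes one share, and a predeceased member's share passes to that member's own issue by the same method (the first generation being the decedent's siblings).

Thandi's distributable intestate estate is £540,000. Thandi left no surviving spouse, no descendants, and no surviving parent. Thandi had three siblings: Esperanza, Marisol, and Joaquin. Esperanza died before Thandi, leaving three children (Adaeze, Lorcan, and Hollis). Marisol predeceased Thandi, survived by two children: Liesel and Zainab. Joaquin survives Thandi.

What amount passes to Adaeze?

The entire £540,000 passes to the siblings and their issue.
That amount (£540,000) is divided into 3 shares of £180,000: Joaquin takes £180,000; Esperanza's £180,000 share passes to Esperanza's issue; Marisol's £180,000 share passes to Marisol's issue.
Esperanza's share (£180,000) is divided into 3 shares of £60,000: Adaeze, Lorcan, and Hollis each take £60,000.
Marisol's share (£180,000) is divided into 2 shares of £90,000: Liesel and Zainab each take £90,000.

Adaeze receives £60,000.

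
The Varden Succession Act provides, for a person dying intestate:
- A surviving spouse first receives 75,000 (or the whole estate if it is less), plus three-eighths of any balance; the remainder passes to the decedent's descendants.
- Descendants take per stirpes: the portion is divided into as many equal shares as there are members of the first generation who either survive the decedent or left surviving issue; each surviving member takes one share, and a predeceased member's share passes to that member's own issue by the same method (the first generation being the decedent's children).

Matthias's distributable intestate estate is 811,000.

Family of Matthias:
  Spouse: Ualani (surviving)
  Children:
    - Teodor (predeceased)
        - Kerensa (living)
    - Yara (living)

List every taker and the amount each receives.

Ualani first takes 75,000, leaving a balance of 736,000. Ualani then takes three-eighths of the balance (276,000), for a total of 351,000. The remaining 460,000 passes to the descendants.
The descendants' portion (460,000) is divided into 2 shares of 230,000: Yara takes 230,000; Teodor's 230,000 share passes to Teodor's issue.
Teodor's share (230,000) passes entirely to Kerensa.

Ualani: 351,000; Kerensa: 230,000; Yara: 230,000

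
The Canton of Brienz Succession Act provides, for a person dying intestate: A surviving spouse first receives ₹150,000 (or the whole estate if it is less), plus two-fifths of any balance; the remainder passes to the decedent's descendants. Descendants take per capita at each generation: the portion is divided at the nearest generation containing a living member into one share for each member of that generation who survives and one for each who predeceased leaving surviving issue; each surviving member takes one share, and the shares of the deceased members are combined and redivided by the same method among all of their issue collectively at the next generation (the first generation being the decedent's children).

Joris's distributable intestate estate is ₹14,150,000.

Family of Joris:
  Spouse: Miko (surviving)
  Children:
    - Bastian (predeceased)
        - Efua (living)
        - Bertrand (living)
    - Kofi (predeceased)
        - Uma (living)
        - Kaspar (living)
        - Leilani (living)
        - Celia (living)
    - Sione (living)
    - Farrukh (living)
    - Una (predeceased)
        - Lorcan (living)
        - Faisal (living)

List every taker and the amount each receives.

Miko first takes ₹150,000, leaving a balance of ₹14,000,000. Miko then takes two-fifths of the balance (₹5,600,000), for a total of ₹5,750,000. The remaining ₹8,400,000 passes to the descendants.
The descendants' portion (₹8,400,000) is divided at the children's generation into 5 shares of ₹1,680,000. Sione and Farrukh each take ₹1,680,000. The 3 shares of the deceased (Bastian, Kofi, and Una) are combined into a pool of ₹5,040,000.
That pool (₹5,040,000) is divided at the grandchildren's generation equally among Efua, Bertrand, Uma, Kaspar, Leilani, Celia, Lorcan, and Faisal: ₹630,000 each.

Miko: ₹5,750,000; Efua: ₹630,000; Bertrand: ₹630,000; Uma: ₹630,000; Kaspar: ₹630,000; Leilani: ₹630,000; Celia: ₹630,000; Sione: ₹1,680,000; Farrukh: ₹1,680,000; Lorcan: ₹630,000; Faisal: ₹630,000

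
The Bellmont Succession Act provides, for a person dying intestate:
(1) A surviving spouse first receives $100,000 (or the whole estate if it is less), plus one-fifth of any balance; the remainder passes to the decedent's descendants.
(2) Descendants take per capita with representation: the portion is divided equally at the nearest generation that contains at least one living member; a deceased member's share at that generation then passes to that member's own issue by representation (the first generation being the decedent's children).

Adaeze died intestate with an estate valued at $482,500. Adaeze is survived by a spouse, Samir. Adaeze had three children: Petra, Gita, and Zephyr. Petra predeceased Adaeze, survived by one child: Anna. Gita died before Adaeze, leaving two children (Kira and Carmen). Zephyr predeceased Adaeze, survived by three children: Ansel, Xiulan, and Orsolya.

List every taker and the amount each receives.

Samir: $176,500; Anna: $51,000; Kira: $51,000; Carmen: $51,000; Ansel: $51,000; Xiulan: $51,000; Orsolya: $51,000

Samir first takes $100,000, leaving a balance of $382,500. Samir then takes one-fifth of the balance ($76,500), for a total of $176,500. The remaining $306,000 passes to the descendants.
No child survives, so the initial division is made at the grandchildren's generation.
The descendants' portion ($306,000) is divided into 6 shares of $51,000: Anna, Kira, Carmen, Ansel, Xiulan, and Orsolya each take $51,000.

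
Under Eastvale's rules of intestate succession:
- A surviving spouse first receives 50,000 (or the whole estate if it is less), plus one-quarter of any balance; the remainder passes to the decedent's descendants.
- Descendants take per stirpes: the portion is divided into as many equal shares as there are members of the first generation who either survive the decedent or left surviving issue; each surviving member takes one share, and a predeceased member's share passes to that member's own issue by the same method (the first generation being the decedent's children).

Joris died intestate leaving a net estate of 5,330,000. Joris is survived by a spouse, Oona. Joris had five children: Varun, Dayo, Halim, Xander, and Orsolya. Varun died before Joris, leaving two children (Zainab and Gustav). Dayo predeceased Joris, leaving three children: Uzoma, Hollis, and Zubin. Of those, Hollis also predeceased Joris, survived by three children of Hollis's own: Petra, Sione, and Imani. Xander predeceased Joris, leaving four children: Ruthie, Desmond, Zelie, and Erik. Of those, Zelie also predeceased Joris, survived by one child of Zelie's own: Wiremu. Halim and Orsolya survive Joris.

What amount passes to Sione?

Oona first takes 50,000, leaving a balance of 5,280,000. Oona then takes one-quarter of the balance (1,320,000), for a total of 1,370,000. The remaining 3,960,000 passes to the descendants.
The descendants' portion (3,960,000) is divided into 5 shares of 792,000: Halim and Orsolya each take 792,000; Varun's 792,000 share passes to Varun's issue; Dayo's 792,000 share passes to Dayo's issue; Xander's 792,000 share passes to Xander's issue.
Varun's share (792,000) is divided into 2 shares of 396,000: Zainab and Gustav each take 396,000.
Dayo's share (792,000) is divided into 3 shares of 264,000: Uzoma and Zubin each take 264,000; Hollis's 264,000 share passes to Hollis's issue.
Hollis's share (264,000) is divided into 3 shares of 88,000: Petra, Sione, and Imani each take 88,000.
Xander's share (792,000) is divided into 4 shares of 198,000: Ruthie, Desmond, and Erik each take 198,000; Zelie's 198,000 share passes to Zelie's issue.
Zelie's share (198,000) passes entirely to Wiremu.

Sione receives 88,000.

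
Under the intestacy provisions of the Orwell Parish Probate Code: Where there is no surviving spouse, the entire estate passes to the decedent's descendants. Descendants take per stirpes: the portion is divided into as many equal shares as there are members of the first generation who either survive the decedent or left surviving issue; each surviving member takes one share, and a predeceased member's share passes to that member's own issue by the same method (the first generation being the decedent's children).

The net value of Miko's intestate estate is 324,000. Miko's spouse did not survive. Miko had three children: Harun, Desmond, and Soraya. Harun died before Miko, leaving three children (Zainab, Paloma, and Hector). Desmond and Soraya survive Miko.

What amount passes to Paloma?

Paloma receives 36,000.

The entire 324,000 passes to the descendants.
That amount (324,000) is divided into 3 shares of 108,000: Desmond and Soraya each take 108,000; Harun's 108,000 share passes to Harun's issue.
Harun's share (108,000) is divided into 3 shares of 36,000: Zainab, Paloma, and Hector each take 36,000.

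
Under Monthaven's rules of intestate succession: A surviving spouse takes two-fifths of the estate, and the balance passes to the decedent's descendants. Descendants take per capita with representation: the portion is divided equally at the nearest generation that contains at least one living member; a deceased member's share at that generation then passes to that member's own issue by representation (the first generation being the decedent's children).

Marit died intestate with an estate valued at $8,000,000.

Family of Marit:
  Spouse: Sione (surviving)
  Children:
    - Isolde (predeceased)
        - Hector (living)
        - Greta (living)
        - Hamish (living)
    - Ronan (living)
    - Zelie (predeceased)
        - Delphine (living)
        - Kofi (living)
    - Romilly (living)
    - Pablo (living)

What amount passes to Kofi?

Kofi receives $480,000.

Sione takes two-fifths of $8,000,000 = $3,200,000. The remaining $4,800,000 passes to the descendants.
The descendants' portion ($4,800,000) is divided into 5 shares of $960,000: Ronan, Romilly, and Pablo each take $960,000; Isolde's $960,000 share passes to Isolde's issue; Zelie's $960,000 share passes to Zelie's issue.
Isolde's share ($960,000) is divided into 3 shares of $320,000: Hector, Greta, and Hamish each take $320,000.
Zelie's share ($960,000) is divided into 2 shares of $480,000: Delphine and Kofi each take $480,000.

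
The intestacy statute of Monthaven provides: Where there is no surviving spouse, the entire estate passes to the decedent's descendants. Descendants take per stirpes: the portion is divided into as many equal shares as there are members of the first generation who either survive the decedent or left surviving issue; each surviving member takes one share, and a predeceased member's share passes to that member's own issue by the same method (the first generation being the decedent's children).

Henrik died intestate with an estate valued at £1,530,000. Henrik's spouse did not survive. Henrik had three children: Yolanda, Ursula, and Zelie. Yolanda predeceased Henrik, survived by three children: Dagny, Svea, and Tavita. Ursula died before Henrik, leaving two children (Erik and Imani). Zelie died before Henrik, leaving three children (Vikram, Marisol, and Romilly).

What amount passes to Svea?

Svea receives £170,000.

The entire £1,530,000 passes to the descendants.
That amount (£1,530,000) is divided into 3 shares of £510,000: Yolanda's £510,000 share passes to Yolanda's issue; Ursula's £510,000 share passes to Ursula's issue; Zelie's £510,000 share passes to Zelie's issue.
Yolanda's share (£510,000) is divided into 3 shares of £170,000: Dagny, Svea, and Tavita each take £170,000.
Ursula's share (£510,000) is divided into 2 shares of £255,000: Erik and Imani each take £255,000.
Zelie's share (£510,000) is divided into 3 shares of £170,000: Vikram, Marisol, and Romilly each take £170,000.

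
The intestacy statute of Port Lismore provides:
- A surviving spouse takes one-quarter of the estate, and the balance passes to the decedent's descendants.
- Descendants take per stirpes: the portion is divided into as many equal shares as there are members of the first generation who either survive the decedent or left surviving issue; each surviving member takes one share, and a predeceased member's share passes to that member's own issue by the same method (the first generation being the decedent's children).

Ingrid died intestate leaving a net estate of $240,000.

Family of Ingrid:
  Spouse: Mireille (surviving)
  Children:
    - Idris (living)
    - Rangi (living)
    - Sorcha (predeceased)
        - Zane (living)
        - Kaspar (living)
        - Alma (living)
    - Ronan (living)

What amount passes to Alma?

Mireille takes one-quarter of $240,000 = $60,000. The remaining $180,000 passes to the descendants.
The descendants' portion ($180,000) is divided into 4 shares of $45,000: Idris, Rangi, and Ronan each take $45,000; Sorcha's $45,000 share passes to Sorcha's issue.
Sorcha's share ($45,000) is divided into 3 shares of $15,000: Zane, Kaspar, and Alma each take $15,000.

Alma receives $15,000.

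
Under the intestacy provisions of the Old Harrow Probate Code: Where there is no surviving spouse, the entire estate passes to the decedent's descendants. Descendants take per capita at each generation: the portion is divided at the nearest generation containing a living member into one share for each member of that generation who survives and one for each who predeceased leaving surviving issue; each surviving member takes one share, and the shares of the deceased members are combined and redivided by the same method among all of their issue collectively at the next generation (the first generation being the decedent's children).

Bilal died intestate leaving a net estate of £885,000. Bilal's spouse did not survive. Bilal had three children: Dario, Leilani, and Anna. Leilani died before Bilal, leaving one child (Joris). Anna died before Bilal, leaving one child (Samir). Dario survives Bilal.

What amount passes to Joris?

The entire £885,000 passes to the descendants.
That amount (£885,000) is divided at the children's generation into 3 shares of £295,000. Dario takes £295,000. The 2 shares of the deceased (Leilani and Anna) are combined into a pool of £590,000.
That pool (£590,000) is divided at the grandchildren's generation equally among Joris and Samir: £295,000 each.

Joris receives £295,000.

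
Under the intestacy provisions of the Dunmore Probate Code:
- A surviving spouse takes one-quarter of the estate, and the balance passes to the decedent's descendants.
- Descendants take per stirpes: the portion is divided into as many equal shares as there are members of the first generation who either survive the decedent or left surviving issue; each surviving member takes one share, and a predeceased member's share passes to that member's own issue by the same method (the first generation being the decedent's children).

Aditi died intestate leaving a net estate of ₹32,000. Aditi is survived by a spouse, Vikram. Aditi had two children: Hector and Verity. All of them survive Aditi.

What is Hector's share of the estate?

Hector receives ₹12,000.

Vikram takes one-quarter of ₹32,000 = ₹8,000. The remaining ₹24,000 passes to the descendants.
The descendants' portion (₹24,000) is divided into 2 shares of ₹12,000: Hector and Verity each take ₹12,000.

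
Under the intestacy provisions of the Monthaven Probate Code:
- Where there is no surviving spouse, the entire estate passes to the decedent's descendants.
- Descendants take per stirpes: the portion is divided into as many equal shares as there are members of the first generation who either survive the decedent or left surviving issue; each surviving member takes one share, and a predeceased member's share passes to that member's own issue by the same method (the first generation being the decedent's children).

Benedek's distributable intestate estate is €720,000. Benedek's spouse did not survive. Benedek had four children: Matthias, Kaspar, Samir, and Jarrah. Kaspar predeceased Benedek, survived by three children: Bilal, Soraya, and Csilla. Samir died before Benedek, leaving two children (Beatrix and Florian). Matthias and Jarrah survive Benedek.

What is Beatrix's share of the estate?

Beatrix receives €90,000.

The entire €720,000 passes to the descendants.
That amount (€720,000) is divided into 4 shares of €180,000: Matthias and Jarrah each take €180,000; Kaspar's €180,000 share passes to Kaspar's issue; Samir's €180,000 share passes to Samir's issue.
Kaspar's share (€180,000) is divided into 3 shares of €60,000: Bilal, Soraya, and Csilla each take €60,000.
Samir's share (€180,000) is divided into 2 shares of €90,000: Beatrix and Florian each take €90,000.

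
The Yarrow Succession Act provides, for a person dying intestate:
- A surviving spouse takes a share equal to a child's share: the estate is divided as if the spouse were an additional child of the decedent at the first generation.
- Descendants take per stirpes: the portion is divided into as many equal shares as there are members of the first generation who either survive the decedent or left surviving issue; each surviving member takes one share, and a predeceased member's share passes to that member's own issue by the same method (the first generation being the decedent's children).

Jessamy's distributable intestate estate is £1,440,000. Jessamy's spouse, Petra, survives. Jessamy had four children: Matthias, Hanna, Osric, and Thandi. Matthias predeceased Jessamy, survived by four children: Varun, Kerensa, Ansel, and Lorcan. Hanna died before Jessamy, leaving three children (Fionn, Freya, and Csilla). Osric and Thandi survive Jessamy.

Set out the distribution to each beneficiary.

The spouse counts as an additional share at the children's level, so there are 5 primary shares of £288,000. Petra takes one such share (£288,000).
The children's combined portion (£1,152,000) is divided into 4 shares of £288,000: Osric and Thandi each take £288,000; Matthias's £288,000 share passes to Matthias's issue; Hanna's £288,000 share passes to Hanna's issue.
Matthias's share (£288,000) is divided into 4 shares of £72,000: Varun, Kerensa, Ansel, and Lorcan each take £72,000.
Hanna's share (£288,000) is divided into 3 shares of £96,000: Fionn, Freya, and Csilla each take £96,000.

Petra: £288,000; Varun: £72,000; Kerensa: £72,000; Ansel: £72,000; Lorcan: £72,000; Fionn: £96,000; Freya: £96,000; Csilla: £96,000; Osric: £288,000; Thandi: £288,000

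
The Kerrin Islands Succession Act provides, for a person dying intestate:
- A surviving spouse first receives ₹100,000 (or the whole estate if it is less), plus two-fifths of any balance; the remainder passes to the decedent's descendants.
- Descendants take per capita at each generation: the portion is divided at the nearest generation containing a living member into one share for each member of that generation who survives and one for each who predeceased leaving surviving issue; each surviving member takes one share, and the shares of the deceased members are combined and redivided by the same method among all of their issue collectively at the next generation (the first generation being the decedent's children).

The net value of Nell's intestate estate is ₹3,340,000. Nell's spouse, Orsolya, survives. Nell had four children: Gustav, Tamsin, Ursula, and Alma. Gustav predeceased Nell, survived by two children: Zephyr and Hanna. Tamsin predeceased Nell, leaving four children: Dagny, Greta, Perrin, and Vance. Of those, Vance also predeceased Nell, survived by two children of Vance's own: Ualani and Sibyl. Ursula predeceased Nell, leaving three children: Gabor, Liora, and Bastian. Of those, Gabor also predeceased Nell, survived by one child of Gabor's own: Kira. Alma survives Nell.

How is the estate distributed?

Orsolya: ₹1,396,000; Zephyr: ₹162,000; Hanna: ₹162,000; Dagny: ₹162,000; Greta: ₹162,000; Perrin: ₹162,000; Ualani: ₹108,000; Sibyl: ₹108,000; Kira: ₹108,000; Liora: ₹162,000; Bastian: ₹162,000; Alma: ₹486,000

Orsolya first takes ₹100,000, leaving a balance of ₹3,240,000. Orsolya then takes two-fifths of the balance (₹1,296,000), for a total of ₹1,396,000. The remaining ₹1,944,000 passes to the descendants.
The descendants' portion (₹1,944,000) is divided at the children's generation into 4 shares of ₹486,000. Alma takes ₹486,000. The 3 shares of the deceased (Gustav, Tamsin, and Ursula) are combined into a pool of ₹1,458,000.
That pool (₹1,458,000) is divided at the grandchildren's generation into 9 shares of ₹162,000. Zephyr, Hanna, Dagny, Greta, Perrin, Liora, and Bastian each take ₹162,000. The 2 shares of the deceased (Vance and Gabor) are combined into a pool of ₹324,000.
That pool (₹324,000) is divided at the great-grandchildren's generation equally among Ualani, Sibyl, and Kira: ₹108,000 each.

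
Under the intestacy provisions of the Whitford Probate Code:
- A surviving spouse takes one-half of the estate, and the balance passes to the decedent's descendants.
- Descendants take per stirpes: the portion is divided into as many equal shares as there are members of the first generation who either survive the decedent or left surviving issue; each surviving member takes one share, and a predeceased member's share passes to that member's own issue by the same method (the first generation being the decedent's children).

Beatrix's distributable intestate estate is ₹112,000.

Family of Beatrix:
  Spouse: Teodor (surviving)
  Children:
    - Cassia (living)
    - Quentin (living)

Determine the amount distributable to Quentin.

Teodor takes one-half of ₹112,000 = ₹56,000. The remaining ₹56,000 passes to the descendants.
The descendants' portion (₹56,000) is divided into 2 shares of ₹28,000: Cassia and Quentin each take ₹28,000.

Quentin receives ₹28,000.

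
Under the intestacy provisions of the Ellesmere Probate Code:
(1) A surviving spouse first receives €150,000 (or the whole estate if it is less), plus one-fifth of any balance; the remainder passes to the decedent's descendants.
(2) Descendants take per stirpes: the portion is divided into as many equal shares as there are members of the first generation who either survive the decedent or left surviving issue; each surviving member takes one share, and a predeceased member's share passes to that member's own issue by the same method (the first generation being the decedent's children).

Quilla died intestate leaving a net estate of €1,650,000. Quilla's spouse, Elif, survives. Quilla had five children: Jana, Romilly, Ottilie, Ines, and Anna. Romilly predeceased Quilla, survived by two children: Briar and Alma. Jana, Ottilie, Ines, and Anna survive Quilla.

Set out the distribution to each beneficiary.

Elif first takes €150,000, leaving a balance of €1,500,000. Elif then takes one-fifth of the balance (€300,000), for a total of €450,000. The remaining €1,200,000 passes to the descendants.
The descendants' portion (€1,200,000) is divided into 5 shares of €240,000: Jana, Ottilie, Ines, and Anna each take €240,000; Romilly's €240,000 share passes to Romilly's issue.
Romilly's share (€240,000) is divided into 2 shares of €120,000: Briar and Alma each take €120,000.

Elif: €450,000; Jana: €240,000; Briar: €120,000; Alma: €120,000; Ottilie: €240,000; Ines: €240,000; Anna: €240,000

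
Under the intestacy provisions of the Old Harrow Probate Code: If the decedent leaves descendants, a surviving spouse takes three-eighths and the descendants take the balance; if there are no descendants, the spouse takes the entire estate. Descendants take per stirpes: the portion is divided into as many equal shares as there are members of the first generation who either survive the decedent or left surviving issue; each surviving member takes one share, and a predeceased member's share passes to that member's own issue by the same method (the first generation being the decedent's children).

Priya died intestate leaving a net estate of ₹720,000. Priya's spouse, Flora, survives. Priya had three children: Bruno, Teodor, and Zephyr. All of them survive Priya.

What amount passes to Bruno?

Bruno receives ₹150,000.

Flora takes three-eighths of ₹720,000 = ₹270,000. The remaining ₹450,000 passes to the descendants.
The descendants' portion (₹450,000) is divided into 3 shares of ₹150,000: Bruno, Teodor, and Zephyr each take ₹150,000.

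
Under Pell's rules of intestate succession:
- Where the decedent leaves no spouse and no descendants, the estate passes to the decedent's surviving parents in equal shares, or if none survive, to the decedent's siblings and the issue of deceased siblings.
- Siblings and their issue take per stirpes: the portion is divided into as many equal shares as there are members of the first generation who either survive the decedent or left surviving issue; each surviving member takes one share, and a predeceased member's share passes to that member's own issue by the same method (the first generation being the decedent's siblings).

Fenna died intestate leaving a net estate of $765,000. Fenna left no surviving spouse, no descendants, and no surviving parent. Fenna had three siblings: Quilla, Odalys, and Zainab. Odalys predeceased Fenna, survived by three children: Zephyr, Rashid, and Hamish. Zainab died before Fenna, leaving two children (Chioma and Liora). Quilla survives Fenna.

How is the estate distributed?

The entire $765,000 passes to the siblings and their issue.
That amount ($765,000) is divided into 3 shares of $255,000: Quilla takes $255,000; Odalys's $255,000 share passes to Odalys's issue; Zainab's $255,000 share passes to Zainab's issue.
Odalys's share ($255,000) is divided into 3 shares of $85,000: Zephyr, Rashid, and Hamish each take $85,000.
Zainab's share ($255,000) is divided into 2 shares of $127,500: Chioma and Liora each take $127,500.

Quilla: $255,000; Zephyr: $85,000; Rashid: $85,000; Hamish: $85,000; Chioma: $127,500; Liora: $127,500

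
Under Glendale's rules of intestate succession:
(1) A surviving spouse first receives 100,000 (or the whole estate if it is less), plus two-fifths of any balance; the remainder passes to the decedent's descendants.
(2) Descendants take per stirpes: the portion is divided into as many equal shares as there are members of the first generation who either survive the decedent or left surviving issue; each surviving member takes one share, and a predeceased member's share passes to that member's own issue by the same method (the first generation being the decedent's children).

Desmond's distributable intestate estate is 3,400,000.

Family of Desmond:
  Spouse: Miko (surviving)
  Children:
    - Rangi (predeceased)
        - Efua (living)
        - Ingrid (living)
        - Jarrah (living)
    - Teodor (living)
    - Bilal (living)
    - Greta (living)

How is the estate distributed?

Miko: 1,420,000; Efua: 165,000; Ingrid: 165,000; Jarrah: 165,000; Teodor: 495,000; Bilal: 495,000; Greta: 495,000

Miko first takes 100,000, leaving a balance of 3,300,000. Miko then takes two-fifths of the balance (1,320,000), for a total of 1,420,000. The remaining 1,980,000 passes to the descendants.
The descendants' portion (1,980,000) is divided into 4 shares of 495,000: Teodor, Bilal, and Greta each take 495,000; Rangi's 495,000 share passes to Rangi's issue.
Rangi's share (495,000) is divided into 3 shares of 165,000: Efua, Ingrid, and Jarrah each take 165,000.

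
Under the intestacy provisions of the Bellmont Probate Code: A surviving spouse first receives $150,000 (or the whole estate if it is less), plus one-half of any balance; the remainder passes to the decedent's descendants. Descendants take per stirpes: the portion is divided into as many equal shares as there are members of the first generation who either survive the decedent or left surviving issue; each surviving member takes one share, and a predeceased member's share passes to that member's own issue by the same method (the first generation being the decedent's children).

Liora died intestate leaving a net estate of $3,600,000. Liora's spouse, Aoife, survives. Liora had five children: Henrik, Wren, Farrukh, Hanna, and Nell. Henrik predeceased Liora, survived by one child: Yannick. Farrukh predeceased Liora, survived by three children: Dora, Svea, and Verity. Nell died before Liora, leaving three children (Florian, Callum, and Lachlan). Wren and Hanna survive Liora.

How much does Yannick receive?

Yannick receives $345,000.

Aoife first takes $150,000, leaving a balance of $3,450,000. Aoife then takes one-half of the balance ($1,725,000), for a total of $1,875,000. The remaining $1,725,000 passes to the descendants.
The descendants' portion ($1,725,000) is divided into 5 shares of $345,000: Wren and Hanna each take $345,000; Henrik's $345,000 share passes to Henrik's issue; Farrukh's $345,000 share passes to Farrukh's issue; Nell's $345,000 share passes to Nell's issue.
Henrik's share ($345,000) passes entirely to Yannick.
Farrukh's share ($345,000) is divided into 3 shares of $115,000: Dora, Svea, and Verity each take $115,000.
Nell's share ($345,000) is divided into 3 shares of $115,000: Florian, Callum, and Lachlan each take $115,000.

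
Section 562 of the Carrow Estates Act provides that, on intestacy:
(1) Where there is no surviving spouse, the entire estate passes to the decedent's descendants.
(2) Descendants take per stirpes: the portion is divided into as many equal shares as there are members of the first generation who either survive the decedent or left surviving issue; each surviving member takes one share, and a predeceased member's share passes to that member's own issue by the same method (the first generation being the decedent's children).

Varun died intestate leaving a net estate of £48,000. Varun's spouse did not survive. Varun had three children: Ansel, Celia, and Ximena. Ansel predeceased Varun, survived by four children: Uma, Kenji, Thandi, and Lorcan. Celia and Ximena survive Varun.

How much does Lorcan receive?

Lorcan receives £4,000.

The entire £48,000 passes to the descendants.
That amount (£48,000) is divided into 3 shares of £16,000: Celia and Ximena each take £16,000; Ansel's £16,000 share passes to Ansel's issue.
Ansel's share (£16,000) is divided into 4 shares of £4,000: Uma, Kenji, Thandi, and Lorcan each take £4,000.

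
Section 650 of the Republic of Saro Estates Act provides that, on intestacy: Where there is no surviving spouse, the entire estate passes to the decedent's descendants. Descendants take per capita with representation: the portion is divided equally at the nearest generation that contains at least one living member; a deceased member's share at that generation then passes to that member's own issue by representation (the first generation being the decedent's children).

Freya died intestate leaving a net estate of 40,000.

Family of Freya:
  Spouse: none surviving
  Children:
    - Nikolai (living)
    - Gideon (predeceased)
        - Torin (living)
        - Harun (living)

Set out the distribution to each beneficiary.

Nikolai: 20,000; Torin: 10,000; Harun: 10,000

The entire 40,000 passes to the descendants.
That amount (40,000) is divided into 2 shares of 20,000: Nikolai takes 20,000; Gideon's 20,000 share passes to Gideon's issue.
Gideon's share (20,000) is divided into 2 shares of 10,000: Torin and Harun each take 10,000.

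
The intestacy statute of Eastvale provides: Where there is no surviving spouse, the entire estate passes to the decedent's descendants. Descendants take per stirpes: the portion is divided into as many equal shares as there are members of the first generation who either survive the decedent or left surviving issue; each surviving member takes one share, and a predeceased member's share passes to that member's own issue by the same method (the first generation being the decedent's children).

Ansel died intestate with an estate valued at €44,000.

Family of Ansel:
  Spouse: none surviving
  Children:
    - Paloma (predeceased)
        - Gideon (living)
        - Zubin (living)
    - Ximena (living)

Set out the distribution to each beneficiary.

Gideon: €11,000; Zubin: €11,000; Ximena: €22,000

The entire €44,000 passes to the descendants.
That amount (€44,000) is divided into 2 shares of €22,000: Ximena takes €22,000; Paloma's €22,000 share passes to Paloma's issue.
Paloma's share (€22,000) is divided into 2 shares of €11,000: Gideon and Zubin each take €11,000.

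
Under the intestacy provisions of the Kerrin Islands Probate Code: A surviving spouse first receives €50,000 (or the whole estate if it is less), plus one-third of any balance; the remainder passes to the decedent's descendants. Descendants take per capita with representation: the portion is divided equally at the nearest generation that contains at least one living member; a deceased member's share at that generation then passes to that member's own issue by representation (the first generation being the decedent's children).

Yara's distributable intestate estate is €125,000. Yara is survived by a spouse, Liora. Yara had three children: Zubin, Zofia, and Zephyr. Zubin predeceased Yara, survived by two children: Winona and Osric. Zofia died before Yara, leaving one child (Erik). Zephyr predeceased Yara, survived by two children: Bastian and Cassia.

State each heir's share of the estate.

Liora first takes €50,000, leaving a balance of €75,000. Liora then takes one-third of the balance (€25,000), for a total of €75,000. The remaining €50,000 passes to the descendants.
No child survives, so the initial division is made at the grandchildren's generation.
The descendants' portion (€50,000) is divided into 5 shares of €10,000: Winona, Osric, Erik, Bastian, and Cassia each take €10,000.

Liora: €75,000; Winona: €10,000; Osric: €10,000; Erik: €10,000; Bastian: €10,000; Cassia: €10,000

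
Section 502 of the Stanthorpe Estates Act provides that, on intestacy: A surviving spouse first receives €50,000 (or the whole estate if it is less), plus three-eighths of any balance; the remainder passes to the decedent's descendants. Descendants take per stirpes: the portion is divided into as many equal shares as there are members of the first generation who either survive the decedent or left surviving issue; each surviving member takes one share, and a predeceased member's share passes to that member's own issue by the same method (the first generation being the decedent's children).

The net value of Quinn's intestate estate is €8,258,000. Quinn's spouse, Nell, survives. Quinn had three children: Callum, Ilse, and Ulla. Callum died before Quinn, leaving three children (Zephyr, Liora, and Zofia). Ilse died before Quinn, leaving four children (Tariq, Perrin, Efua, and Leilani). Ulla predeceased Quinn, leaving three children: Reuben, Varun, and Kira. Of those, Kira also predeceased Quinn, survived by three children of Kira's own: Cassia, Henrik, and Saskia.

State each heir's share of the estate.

Nell first takes €50,000, leaving a balance of €8,208,000. Nell then takes three-eighths of the balance (€3,078,000), for a total of €3,128,000. The remaining €5,130,000 passes to the descendants.
The descendants' portion (€5,130,000) is divided into 3 shares of €1,710,000: Callum's €1,710,000 share passes to Callum's issue; Ilse's €1,710,000 share passes to Ilse's issue; Ulla's €1,710,000 share passes to Ulla's issue.
Callum's share (€1,710,000) is divided into 3 shares of €570,000: Zephyr, Liora, and Zofia each take €570,000.
Ilse's share (€1,710,000) is divided into 4 shares of €427,500: Tariq, Perrin, Efua, and Leilani each take €427,500.
Ulla's share (€1,710,000) is divided into 3 shares of €570,000: Reuben and Varun each take €570,000; Kira's €570,000 share passes to Kira's issue.
Kira's share (€570,000) is divided into 3 shares of €190,000: Cassia, Henrik, and Saskia each take €190,000.

Nell: €3,128,000; Zephyr: €570,000; Liora: €570,000; Zofia: €570,000; Tariq: €427,500; Perrin: €427,500; Efua: €427,500; Leilani: €427,500; Reuben: €570,000; Varun: €570,000; Cassia: €190,000; Henrik: €190,000; Saskia: €190,000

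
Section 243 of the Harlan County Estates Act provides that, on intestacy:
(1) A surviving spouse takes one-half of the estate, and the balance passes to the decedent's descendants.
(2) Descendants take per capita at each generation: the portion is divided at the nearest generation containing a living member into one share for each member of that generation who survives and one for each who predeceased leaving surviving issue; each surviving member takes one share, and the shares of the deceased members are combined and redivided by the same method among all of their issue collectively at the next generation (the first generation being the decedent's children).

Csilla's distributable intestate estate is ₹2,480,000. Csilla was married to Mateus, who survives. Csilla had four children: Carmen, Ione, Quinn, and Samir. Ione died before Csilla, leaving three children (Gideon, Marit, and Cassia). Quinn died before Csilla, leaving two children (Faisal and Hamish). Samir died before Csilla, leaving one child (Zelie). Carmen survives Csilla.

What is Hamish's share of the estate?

Hamish receives ₹155,000.

Mateus takes one-half of ₹2,480,000 = ₹1,240,000. The remaining ₹1,240,000 passes to the descendants.
The descendants' portion (₹1,240,000) is divided at the children's generation into 4 shares of ₹310,000. Carmen takes ₹310,000. The 3 shares of the deceased (Ione, Quinn, and Samir) are combined into a pool of ₹930,000.
That pool (₹930,000) is divided at the grandchildren's generation equally among Gideon, Marit, Cassia, Faisal, Hamish, and Zelie: ₹155,000 each.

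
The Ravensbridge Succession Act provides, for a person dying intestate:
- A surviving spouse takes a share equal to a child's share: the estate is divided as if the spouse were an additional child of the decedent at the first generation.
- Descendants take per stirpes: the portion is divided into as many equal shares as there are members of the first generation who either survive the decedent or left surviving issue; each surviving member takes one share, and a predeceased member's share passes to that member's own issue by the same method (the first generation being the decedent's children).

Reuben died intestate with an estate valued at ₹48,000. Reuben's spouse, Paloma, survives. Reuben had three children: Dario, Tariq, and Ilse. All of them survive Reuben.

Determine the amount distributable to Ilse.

The spouse counts as an additional share at the children's level, so there are 4 primary shares of ₹12,000. Paloma takes one such share (₹12,000).
The children's combined portion (₹36,000) is divided into 3 shares of ₹12,000: Dario, Tariq, and Ilse each take ₹12,000.

Ilse receives ₹12,000.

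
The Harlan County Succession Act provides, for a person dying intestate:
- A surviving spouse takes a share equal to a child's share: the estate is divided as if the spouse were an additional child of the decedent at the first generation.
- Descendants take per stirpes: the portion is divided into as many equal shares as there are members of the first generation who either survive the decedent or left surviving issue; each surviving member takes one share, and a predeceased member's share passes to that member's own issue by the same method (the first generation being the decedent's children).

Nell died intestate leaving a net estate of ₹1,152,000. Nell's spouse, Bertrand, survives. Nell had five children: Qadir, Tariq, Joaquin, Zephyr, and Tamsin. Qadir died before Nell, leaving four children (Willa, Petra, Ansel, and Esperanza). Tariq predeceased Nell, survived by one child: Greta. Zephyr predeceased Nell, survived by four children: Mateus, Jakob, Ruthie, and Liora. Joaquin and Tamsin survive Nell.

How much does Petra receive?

The spouse counts as an additional share at the children's level, so there are 6 primary shares of ₹192,000. Bertrand takes one such share (₹192,000).
The children's combined portion (₹960,000) is divided into 5 shares of ₹192,000: Joaquin and Tamsin each take ₹192,000; Qadir's ₹192,000 share passes to Qadir's issue; Tariq's ₹192,000 share passes to Tariq's issue; Zephyr's ₹192,000 share passes to Zephyr's issue.
Qadir's share (₹192,000) is divided into 4 shares of ₹48,000: Willa, Petra, Ansel, and Esperanza each take ₹48,000.
Tariq's share (₹192,000) passes entirely to Greta.
Zephyr's share (₹192,000) is divided into 4 shares of ₹48,000: Mateus, Jakob, Ruthie, and Liora each take ₹48,000.

Petra receives ₹48,000.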